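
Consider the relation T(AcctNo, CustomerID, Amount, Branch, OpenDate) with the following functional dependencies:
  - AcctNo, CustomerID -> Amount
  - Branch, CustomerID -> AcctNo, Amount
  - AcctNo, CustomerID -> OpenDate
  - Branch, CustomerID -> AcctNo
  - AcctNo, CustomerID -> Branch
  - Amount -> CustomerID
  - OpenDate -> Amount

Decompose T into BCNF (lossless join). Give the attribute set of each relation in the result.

Candidate keys of the original relation: {AcctNo, Amount}, {AcctNo, CustomerID}, {AcctNo, OpenDate}, {Amount, Branch}, {Branch, CustomerID}, {Branch, OpenDate}.
{AcctNo, Amount, Branch, CustomerID, OpenDate}: {Amount} determines {Amount, CustomerID} here but is not a superkey — split on Amount -> CustomerID, giving {Amount, CustomerID} and {AcctNo, Amount, Branch, OpenDate}.
{Amount, CustomerID} has no BCNF violation.
{AcctNo, Amount, Branch, OpenDate}: {OpenDate} determines {Amount, OpenDate} here but is not a superkey — split on OpenDate -> Amount, giving {Amount, OpenDate} and {AcctNo, Branch, OpenDate}.
{Amount, OpenDate} has no BCNF violation.
{AcctNo, Branch, OpenDate} has no BCNF violation.

{AcctNo, Branch, OpenDate}; {Amount, CustomerID}; {Amount, OpenDate}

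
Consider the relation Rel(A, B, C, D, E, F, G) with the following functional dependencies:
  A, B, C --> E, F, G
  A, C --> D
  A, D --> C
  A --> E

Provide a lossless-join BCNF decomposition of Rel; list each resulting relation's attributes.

Candidate keys of the original relation: {A, B, C}, {A, B, D}.
In {A, B, C, D, E, F, G}, {A, C} is not a superkey ({A, C}⁺ restricted to this set is {A, C, D, E}), so split on A, C --> D, E into {A, C, D, E} and {A, B, C, F, G}.
In {A, C, D, E}, {A} is not a superkey ({A}⁺ restricted to this set is {A, E}), so split on A --> E into {A, E} and {A, C, D}.
{A, E}: every determinant is a superkey — BCNF.
{A, C, D}: every determinant is a superkey — BCNF.
{A, B, C, F, G}: every determinant is a superkey — BCNF.

{A, B, C, F, G}; {A, C, D}; {A, E}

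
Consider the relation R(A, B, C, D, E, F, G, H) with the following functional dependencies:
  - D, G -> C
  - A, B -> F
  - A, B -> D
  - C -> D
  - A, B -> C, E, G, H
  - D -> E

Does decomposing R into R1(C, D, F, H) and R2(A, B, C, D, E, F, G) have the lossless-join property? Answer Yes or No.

R1 ∩ R2 = {C, D, F}; its closure under F is {C, D, E, F}.
R1 ⊄ {C, D, E, F} and R2 ⊄ {C, D, E, F}, so the split is lossy.

No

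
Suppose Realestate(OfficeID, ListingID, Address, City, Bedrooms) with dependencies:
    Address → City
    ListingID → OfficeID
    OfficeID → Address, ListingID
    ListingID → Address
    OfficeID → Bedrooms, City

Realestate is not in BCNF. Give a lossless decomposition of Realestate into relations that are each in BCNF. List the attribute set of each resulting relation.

Candidate keys of the original relation: {ListingID}, {OfficeID}.
In {Address, Bedrooms, City, ListingID, OfficeID}, {Address} is not a superkey ({Address}⁺ restricted to this set is {Address, City}), so split on Address → City into {Address, City} and {Address, Bedrooms, ListingID, OfficeID}.
{Address, City}: every determinant is a superkey — BCNF.
{Address, Bedrooms, ListingID, OfficeID}: every determinant is a superkey — BCNF.

{Address, Bedrooms, ListingID, OfficeID}; {Address, City}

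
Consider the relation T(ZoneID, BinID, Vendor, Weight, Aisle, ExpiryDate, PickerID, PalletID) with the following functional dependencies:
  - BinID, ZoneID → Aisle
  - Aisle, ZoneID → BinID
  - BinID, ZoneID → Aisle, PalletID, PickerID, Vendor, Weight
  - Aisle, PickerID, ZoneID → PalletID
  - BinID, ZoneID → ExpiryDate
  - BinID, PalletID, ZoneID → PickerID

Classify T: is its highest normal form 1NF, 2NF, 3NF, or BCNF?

BCNF

Candidate keys: {Aisle, ZoneID}, {BinID, ZoneID}. Prime attributes: {Aisle, BinID, ZoneID}.
The left-hand side of every FD is a superkey, so BCNF is satisfied.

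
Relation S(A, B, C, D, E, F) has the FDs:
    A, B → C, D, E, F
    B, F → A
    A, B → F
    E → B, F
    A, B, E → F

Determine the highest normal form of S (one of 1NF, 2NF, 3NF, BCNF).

BCNF

Candidate keys: {A, B}, {B, F}, {E}. Prime attributes: {A, B, E, F}.
Every FD has a superkey on the left, so the relation is in BCNF.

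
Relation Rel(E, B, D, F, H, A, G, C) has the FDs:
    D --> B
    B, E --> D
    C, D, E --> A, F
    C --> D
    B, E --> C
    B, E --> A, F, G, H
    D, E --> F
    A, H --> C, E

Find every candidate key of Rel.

{A, H} is a candidate key since {A, H}⁺ = {A, B, C, D, E, F, G, H} covers every attribute.
{B, E} is a candidate key since {B, E}⁺ = {A, B, C, D, E, F, G, H} covers every attribute.
{C, E} is a candidate key since {C, E}⁺ = {A, B, C, D, E, F, G, H} covers every attribute.
{D, E} is a candidate key since {D, E}⁺ = {A, B, C, D, E, F, G, H} covers every attribute.
No proper subset of any of these is a key, and no other minimal superkey exists.

{A, H}, {B, E}, {C, E}, {D, E}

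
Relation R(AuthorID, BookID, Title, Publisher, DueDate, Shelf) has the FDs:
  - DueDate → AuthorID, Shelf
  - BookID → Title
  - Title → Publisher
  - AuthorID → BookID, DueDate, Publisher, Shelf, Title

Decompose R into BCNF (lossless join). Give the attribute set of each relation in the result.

{AuthorID, BookID, DueDate, Shelf}; {BookID, Title}; {Publisher, Title}

Candidate keys of the original relation: {AuthorID}, {DueDate}.
In {AuthorID, BookID, DueDate, Publisher, Shelf, Title}, {BookID} is not a superkey ({BookID}⁺ restricted to this set is {BookID, Publisher, Title}), so split on BookID → Publisher, Title into {BookID, Publisher, Title} and {AuthorID, BookID, DueDate, Shelf}.
In {BookID, Publisher, Title}, {Title} is not a superkey ({Title}⁺ restricted to this set is {Publisher, Title}), so split on Title → Publisher into {Publisher, Title} and {BookID, Title}.
{Publisher, Title} is in BCNF.
{BookID, Title} is in BCNF.
{AuthorID, BookID, DueDate, Shelf} is in BCNF.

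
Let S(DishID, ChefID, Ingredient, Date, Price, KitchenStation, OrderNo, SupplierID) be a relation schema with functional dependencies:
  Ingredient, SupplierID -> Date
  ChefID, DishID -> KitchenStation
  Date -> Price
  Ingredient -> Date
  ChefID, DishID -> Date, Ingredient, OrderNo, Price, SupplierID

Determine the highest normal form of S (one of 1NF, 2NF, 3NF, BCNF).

2NF

Candidate key: {ChefID, DishID}. Prime attributes: {ChefID, DishID}.
Ingredient, SupplierID -> Date breaks BCNF: {Ingredient, SupplierID}⁺ = {Date, Ingredient, Price, SupplierID}, so {Ingredient, SupplierID} is not a superkey.
Ingredient, SupplierID -> Date has non-prime {Date} on the right and a non-superkey on the left, so 3NF fails.
Checking every proper subset of each key, none determines a non-prime attribute — 2NF is satisfied.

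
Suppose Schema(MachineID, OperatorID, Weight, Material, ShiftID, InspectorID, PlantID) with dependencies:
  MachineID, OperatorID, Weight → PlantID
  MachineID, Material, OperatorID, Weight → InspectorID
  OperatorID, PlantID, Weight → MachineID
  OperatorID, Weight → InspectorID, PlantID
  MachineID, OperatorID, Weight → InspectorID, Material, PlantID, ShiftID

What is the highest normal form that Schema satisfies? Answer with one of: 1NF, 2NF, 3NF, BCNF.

Candidate key: {OperatorID, Weight}. Prime attributes: {OperatorID, Weight}.
Each dependency's left side is a superkey — BCNF holds.

BCNF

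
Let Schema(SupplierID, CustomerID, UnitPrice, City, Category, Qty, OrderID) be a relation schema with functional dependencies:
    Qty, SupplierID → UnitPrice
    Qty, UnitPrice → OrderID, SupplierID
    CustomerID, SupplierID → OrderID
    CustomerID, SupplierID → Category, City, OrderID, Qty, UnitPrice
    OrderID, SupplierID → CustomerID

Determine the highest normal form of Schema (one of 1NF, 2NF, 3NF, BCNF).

BCNF

Candidate keys: {CustomerID, SupplierID}, {OrderID, SupplierID}, {Qty, SupplierID}, {Qty, UnitPrice}. Prime attributes: {CustomerID, OrderID, Qty, SupplierID, UnitPrice}.
The left-hand side of every FD is a superkey, so BCNF is satisfied.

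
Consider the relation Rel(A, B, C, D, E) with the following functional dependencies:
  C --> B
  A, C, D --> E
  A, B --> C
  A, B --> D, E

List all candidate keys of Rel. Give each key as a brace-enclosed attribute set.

{A} never appears on the right of any FD, so every key must include it.
{A, B}⁺ = {A, B, C, D, E}, which is every attribute, so {A, B} is a candidate key.
{A, C}⁺ = {A, B, C, D, E}, which is every attribute, so {A, C} is a candidate key.
These are minimal and exhaustive — every other superkey contains one of them.

{A, B}, {A, C}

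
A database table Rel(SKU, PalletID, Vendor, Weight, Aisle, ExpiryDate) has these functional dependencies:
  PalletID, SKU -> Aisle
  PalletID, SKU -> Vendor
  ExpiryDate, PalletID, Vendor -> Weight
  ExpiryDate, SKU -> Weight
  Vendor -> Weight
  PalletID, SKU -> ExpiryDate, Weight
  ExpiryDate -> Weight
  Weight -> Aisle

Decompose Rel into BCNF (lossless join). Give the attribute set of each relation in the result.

{Aisle, Weight}; {ExpiryDate, PalletID, SKU, Vendor}; {Vendor, Weight}

Candidate key of the original relation: {PalletID, SKU}.
Within {Aisle, ExpiryDate, PalletID, SKU, Vendor, Weight}: {ExpiryDate, PalletID, Vendor}⁺ ∩ {Aisle, ExpiryDate, PalletID, SKU, Vendor, Weight} = {Aisle, ExpiryDate, PalletID, Vendor, Weight}, not the whole set, so ExpiryDate, PalletID, Vendor -> Aisle, Weight violates BCNF; decompose into {Aisle, ExpiryDate, PalletID, Vendor, Weight} and {ExpiryDate, PalletID, SKU, Vendor}.
Within {Aisle, ExpiryDate, PalletID, Vendor, Weight}: {Vendor}⁺ ∩ {Aisle, ExpiryDate, PalletID, Vendor, Weight} = {Aisle, Vendor, Weight}, not the whole set, so Vendor -> Aisle, Weight violates BCNF; decompose into {Aisle, Vendor, Weight} and {ExpiryDate, PalletID, Vendor}.
Within {Aisle, Vendor, Weight}: {Weight}⁺ ∩ {Aisle, Vendor, Weight} = {Aisle, Weight}, not the whole set, so Weight -> Aisle violates BCNF; decompose into {Aisle, Weight} and {Vendor, Weight}.
{Aisle, Weight} is in BCNF.
{Vendor, Weight} is in BCNF.
{ExpiryDate, PalletID, Vendor} is in BCNF.
{ExpiryDate, PalletID, SKU, Vendor} is in BCNF.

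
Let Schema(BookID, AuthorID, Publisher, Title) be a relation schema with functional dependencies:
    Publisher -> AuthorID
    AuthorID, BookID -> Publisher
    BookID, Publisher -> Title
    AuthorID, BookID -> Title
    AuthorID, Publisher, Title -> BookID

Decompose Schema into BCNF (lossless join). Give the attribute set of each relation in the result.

{AuthorID, Publisher}; {BookID, Publisher, Title}

Candidate keys of the original relation: {AuthorID, BookID}, {BookID, Publisher}, {Publisher, Title}.
In {AuthorID, BookID, Publisher, Title}, {Publisher} is not a superkey ({Publisher}⁺ restricted to this set is {AuthorID, Publisher}), so split on Publisher -> AuthorID into {AuthorID, Publisher} and {BookID, Publisher, Title}.
{AuthorID, Publisher} has no BCNF violation.
{BookID, Publisher, Title} has no BCNF violation.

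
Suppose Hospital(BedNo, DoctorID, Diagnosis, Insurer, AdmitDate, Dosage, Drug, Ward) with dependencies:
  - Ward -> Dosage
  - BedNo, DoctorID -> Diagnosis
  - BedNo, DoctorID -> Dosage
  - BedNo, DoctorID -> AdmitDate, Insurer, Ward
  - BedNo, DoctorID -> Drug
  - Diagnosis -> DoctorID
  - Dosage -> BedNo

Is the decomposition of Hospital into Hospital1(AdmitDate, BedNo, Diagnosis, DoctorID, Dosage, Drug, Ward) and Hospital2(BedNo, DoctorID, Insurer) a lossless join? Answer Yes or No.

The shared attributes are {BedNo, DoctorID} and {BedNo, DoctorID}⁺ = {AdmitDate, BedNo, Diagnosis, DoctorID, Dosage, Drug, Insurer, Ward}.
Hospital1 is contained in that closure, so Hospital1 ∩ Hospital2 -> Hospital1 holds and the join is lossless.

Yes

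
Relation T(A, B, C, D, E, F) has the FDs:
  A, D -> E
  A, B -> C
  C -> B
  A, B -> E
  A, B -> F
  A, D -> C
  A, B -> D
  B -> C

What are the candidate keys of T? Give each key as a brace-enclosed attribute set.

{A, B}, {A, C}, {A, D}

{A} never appears on the right of any FD, so every key must include it.
{A, B} is a candidate key since {A, B}⁺ = {A, B, C, D, E, F} covers every attribute.
{A, C} is a candidate key since {A, C}⁺ = {A, B, C, D, E, F} covers every attribute.
{A, D} is a candidate key since {A, D}⁺ = {A, B, C, D, E, F} covers every attribute.
Any other superkey properly contains one of these, so there are no further candidate keys.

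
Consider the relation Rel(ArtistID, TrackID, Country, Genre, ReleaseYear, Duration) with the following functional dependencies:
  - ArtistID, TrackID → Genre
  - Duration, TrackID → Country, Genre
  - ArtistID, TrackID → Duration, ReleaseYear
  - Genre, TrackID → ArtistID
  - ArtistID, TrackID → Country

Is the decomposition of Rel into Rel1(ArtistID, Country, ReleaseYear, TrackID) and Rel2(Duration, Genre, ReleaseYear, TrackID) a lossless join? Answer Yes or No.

Rel1 ∩ Rel2 = {ReleaseYear, TrackID}; its closure under F is {ReleaseYear, TrackID}.
Rel1 ⊄ {ReleaseYear, TrackID} and Rel2 ⊄ {ReleaseYear, TrackID}, so the split is lossy.

No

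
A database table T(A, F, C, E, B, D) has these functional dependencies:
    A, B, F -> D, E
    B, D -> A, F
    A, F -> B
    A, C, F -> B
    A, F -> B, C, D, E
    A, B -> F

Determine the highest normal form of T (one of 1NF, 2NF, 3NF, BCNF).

BCNF

Candidate keys: {A, B}, {A, F}, {B, D}. Prime attributes: {A, B, D, F}.
Each dependency's left side is a superkey — BCNF holds.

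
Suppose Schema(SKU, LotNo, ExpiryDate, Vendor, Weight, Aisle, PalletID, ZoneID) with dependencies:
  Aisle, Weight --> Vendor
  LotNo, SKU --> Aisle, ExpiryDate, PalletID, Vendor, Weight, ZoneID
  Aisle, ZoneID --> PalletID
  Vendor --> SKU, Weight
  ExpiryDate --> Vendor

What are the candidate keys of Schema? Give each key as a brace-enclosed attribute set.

{Aisle, LotNo, Weight}, {ExpiryDate, LotNo}, {LotNo, SKU}, {LotNo, Vendor}

{LotNo} never appears on the right of any FD, so every key must include it.
Closure of {ExpiryDate, LotNo} is {Aisle, ExpiryDate, LotNo, PalletID, SKU, Vendor, Weight, ZoneID}, the whole schema; {ExpiryDate, LotNo} is a candidate key.
Closure of {LotNo, SKU} is {Aisle, ExpiryDate, LotNo, PalletID, SKU, Vendor, Weight, ZoneID}, the whole schema; {LotNo, SKU} is a candidate key.
Closure of {LotNo, Vendor} is {Aisle, ExpiryDate, LotNo, PalletID, SKU, Vendor, Weight, ZoneID}, the whole schema; {LotNo, Vendor} is a candidate key.
Closure of {Aisle, LotNo, Weight} is {Aisle, ExpiryDate, LotNo, PalletID, SKU, Vendor, Weight, ZoneID}, the whole schema; {Aisle, LotNo, Weight} is a candidate key.
These are minimal and exhaustive — every other superkey contains one of them.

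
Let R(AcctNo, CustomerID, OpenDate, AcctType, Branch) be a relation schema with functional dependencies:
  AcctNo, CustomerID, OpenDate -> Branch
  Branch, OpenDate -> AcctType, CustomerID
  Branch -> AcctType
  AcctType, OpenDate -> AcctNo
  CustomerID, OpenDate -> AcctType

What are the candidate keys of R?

No FD produces {OpenDate}, so it must be in every candidate key.
{Branch, OpenDate}⁺ = {AcctNo, AcctType, Branch, CustomerID, OpenDate} — all of the relation — so {Branch, OpenDate} is a candidate key.
{CustomerID, OpenDate}⁺ = {AcctNo, AcctType, Branch, CustomerID, OpenDate} — all of the relation — so {CustomerID, OpenDate} is a candidate key.
No proper subset of any of these is a key, and no other minimal superkey exists.

{Branch, OpenDate}, {CustomerID, OpenDate}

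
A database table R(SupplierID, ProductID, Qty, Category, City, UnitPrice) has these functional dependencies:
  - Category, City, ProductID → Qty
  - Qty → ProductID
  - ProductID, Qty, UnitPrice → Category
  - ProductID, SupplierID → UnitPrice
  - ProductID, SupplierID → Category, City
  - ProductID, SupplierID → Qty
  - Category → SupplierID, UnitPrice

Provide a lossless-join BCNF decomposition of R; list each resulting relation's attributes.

{Category, City, Qty}; {Category, SupplierID, UnitPrice}; {ProductID, Qty}

Candidate keys of the original relation: {Category, ProductID}, {Category, Qty}, {ProductID, SupplierID}, {Qty, SupplierID}, {Qty, UnitPrice}.
In {Category, City, ProductID, Qty, SupplierID, UnitPrice}, {Qty} is not a superkey ({Qty}⁺ restricted to this set is {ProductID, Qty}), so split on Qty → ProductID into {ProductID, Qty} and {Category, City, Qty, SupplierID, UnitPrice}.
{ProductID, Qty} has no BCNF violation.
In {Category, City, Qty, SupplierID, UnitPrice}, {Category} is not a superkey ({Category}⁺ restricted to this set is {Category, SupplierID, UnitPrice}), so split on Category → SupplierID, UnitPrice into {Category, SupplierID, UnitPrice} and {Category, City, Qty}.
{Category, SupplierID, UnitPrice} has no BCNF violation.
{Category, City, Qty} has no BCNF violation.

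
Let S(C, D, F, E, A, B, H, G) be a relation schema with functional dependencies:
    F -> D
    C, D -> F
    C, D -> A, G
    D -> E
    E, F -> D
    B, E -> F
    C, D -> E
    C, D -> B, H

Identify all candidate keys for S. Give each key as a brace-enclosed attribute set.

{B, C, E}, {C, D}, {C, F}

No FD produces {C}, so it must be in every candidate key.
Closure of {C, D} is {A, B, C, D, E, F, G, H}, the whole schema; {C, D} is a candidate key.
Closure of {C, F} is {A, B, C, D, E, F, G, H}, the whole schema; {C, F} is a candidate key.
Closure of {B, C, E} is {A, B, C, D, E, F, G, H}, the whole schema; {B, C, E} is a candidate key.
These are minimal and exhaustive — every other superkey contains one of them.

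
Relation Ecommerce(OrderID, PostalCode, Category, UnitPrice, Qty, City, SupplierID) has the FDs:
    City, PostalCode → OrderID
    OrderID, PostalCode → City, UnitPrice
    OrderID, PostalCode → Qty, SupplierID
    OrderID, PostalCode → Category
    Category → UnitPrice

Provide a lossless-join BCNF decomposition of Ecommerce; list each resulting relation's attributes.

{Category, City, OrderID, PostalCode, Qty, SupplierID}; {Category, UnitPrice}

Candidate keys of the original relation: {City, PostalCode}, {OrderID, PostalCode}.
In {Category, City, OrderID, PostalCode, Qty, SupplierID, UnitPrice}, {Category} is not a superkey ({Category}⁺ restricted to this set is {Category, UnitPrice}), so split on Category → UnitPrice into {Category, UnitPrice} and {Category, City, OrderID, PostalCode, Qty, SupplierID}.
{Category, UnitPrice}: every determinant is a superkey — BCNF.
{Category, City, OrderID, PostalCode, Qty, SupplierID}: every determinant is a superkey — BCNF.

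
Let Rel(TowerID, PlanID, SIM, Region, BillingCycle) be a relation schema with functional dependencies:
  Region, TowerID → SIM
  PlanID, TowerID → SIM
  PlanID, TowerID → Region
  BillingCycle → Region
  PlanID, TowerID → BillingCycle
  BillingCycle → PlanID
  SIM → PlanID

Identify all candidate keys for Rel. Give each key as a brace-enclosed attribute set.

{BillingCycle, TowerID}, {PlanID, TowerID}, {Region, TowerID}, {SIM, TowerID}

Attributes never on any right-hand side: {TowerID} — every candidate key must contain it.
{BillingCycle, TowerID}⁺ = {BillingCycle, PlanID, Region, SIM, TowerID}, which is every attribute, so {BillingCycle, TowerID} is a candidate key.
{PlanID, TowerID}⁺ = {BillingCycle, PlanID, Region, SIM, TowerID}, which is every attribute, so {PlanID, TowerID} is a candidate key.
{Region, TowerID}⁺ = {BillingCycle, PlanID, Region, SIM, TowerID}, which is every attribute, so {Region, TowerID} is a candidate key.
{SIM, TowerID}⁺ = {BillingCycle, PlanID, Region, SIM, TowerID}, which is every attribute, so {SIM, TowerID} is a candidate key.
No proper subset of any of these is a key, and no other minimal superkey exists.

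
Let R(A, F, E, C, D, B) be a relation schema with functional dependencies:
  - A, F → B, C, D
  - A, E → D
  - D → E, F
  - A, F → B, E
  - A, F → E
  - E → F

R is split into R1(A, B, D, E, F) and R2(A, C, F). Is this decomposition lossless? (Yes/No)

R1 ∩ R2 = {A, F}; its closure under F is {A, B, C, D, E, F}.
This includes all of R1, so the common attributes are a superkey of R1 — the join is lossless.

Yes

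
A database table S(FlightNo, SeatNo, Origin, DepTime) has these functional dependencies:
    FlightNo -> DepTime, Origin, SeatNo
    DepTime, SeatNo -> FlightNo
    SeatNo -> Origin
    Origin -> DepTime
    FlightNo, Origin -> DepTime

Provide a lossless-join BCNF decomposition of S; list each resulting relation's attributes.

Candidate keys of the original relation: {FlightNo}, {SeatNo}.
In {DepTime, FlightNo, Origin, SeatNo}, {Origin} is not a superkey ({Origin}⁺ restricted to this set is {DepTime, Origin}), so split on Origin -> DepTime into {DepTime, Origin} and {FlightNo, Origin, SeatNo}.
{DepTime, Origin}: every determinant is a superkey — BCNF.
{FlightNo, Origin, SeatNo}: every determinant is a superkey — BCNF.

{DepTime, Origin}; {FlightNo, Origin, SeatNo}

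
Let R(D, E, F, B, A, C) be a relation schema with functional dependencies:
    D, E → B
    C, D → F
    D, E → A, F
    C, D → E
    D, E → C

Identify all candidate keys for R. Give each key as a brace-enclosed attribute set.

{D} never appears on the right of any FD, so every key must include it.
Closure of {C, D} is {A, B, C, D, E, F}, the whole schema; {C, D} is a candidate key.
Closure of {D, E} is {A, B, C, D, E, F}, the whole schema; {D, E} is a candidate key.
These are minimal and exhaustive — every other superkey contains one of them.

{C, D}, {D, E}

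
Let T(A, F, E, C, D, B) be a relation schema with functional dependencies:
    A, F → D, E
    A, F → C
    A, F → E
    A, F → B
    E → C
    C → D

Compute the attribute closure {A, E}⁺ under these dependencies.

Start with {A, E}.
E → C applies; add {C} → now {A, C, E}.
C → D applies; add {D} → now {A, C, D, E}.
No further FD applies.

{A, C, D, E}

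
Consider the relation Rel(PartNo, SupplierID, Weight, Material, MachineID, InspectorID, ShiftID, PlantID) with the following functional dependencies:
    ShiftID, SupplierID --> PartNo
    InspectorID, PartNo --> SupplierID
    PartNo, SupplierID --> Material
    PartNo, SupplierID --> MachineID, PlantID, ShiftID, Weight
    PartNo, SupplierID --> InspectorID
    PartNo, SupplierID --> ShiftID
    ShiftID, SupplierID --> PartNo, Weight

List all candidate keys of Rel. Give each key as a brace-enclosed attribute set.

{InspectorID, PartNo}, {PartNo, SupplierID}, {ShiftID, SupplierID}

{InspectorID, PartNo}⁺ = {InspectorID, MachineID, Material, PartNo, PlantID, ShiftID, SupplierID, Weight}, which is every attribute, so {InspectorID, PartNo} is a candidate key.
{PartNo, SupplierID}⁺ = {InspectorID, MachineID, Material, PartNo, PlantID, ShiftID, SupplierID, Weight}, which is every attribute, so {PartNo, SupplierID} is a candidate key.
{ShiftID, SupplierID}⁺ = {InspectorID, MachineID, Material, PartNo, PlantID, ShiftID, SupplierID, Weight}, which is every attribute, so {ShiftID, SupplierID} is a candidate key.
These are minimal and exhaustive — every other superkey contains one of them.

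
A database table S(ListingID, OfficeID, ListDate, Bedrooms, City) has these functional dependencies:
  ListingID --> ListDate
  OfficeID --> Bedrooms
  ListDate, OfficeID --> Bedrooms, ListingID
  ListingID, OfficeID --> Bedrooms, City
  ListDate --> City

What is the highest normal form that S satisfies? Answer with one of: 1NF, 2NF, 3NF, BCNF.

Candidate keys: {ListDate, OfficeID}, {ListingID, OfficeID}. Prime attributes: {ListDate, ListingID, OfficeID}.
For ListingID --> ListDate we have {ListingID}⁺ = {City, ListDate, ListingID}; {ListingID} is not a superkey, so BCNF fails.
Because {Bedrooms} is non-prime and the left side of OfficeID --> Bedrooms is not a superkey, the relation is not in 3NF.
Since {ListDate} ⊂ {ListDate, OfficeID} and {ListDate}⁺ ⊇ {City} with {City} non-prime, there is a partial dependency; 2NF fails.

1NF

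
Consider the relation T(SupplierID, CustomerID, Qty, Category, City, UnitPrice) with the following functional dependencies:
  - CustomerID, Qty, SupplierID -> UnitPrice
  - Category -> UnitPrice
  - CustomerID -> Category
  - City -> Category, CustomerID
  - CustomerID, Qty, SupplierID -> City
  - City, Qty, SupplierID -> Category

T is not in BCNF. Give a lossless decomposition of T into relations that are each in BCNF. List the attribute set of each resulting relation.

Candidate keys of the original relation: {City, Qty, SupplierID}, {CustomerID, Qty, SupplierID}.
{Category, City, CustomerID, Qty, SupplierID, UnitPrice}: {Category} determines {Category, UnitPrice} here but is not a superkey — split on Category -> UnitPrice, giving {Category, UnitPrice} and {Category, City, CustomerID, Qty, SupplierID}.
{Category, UnitPrice} is in BCNF.
{Category, City, CustomerID, Qty, SupplierID}: {CustomerID} determines {Category, CustomerID} here but is not a superkey — split on CustomerID -> Category, giving {Category, CustomerID} and {City, CustomerID, Qty, SupplierID}.
{Category, CustomerID} is in BCNF.
{City, CustomerID, Qty, SupplierID}: {City} determines {City, CustomerID} here but is not a superkey — split on City -> CustomerID, giving {City, CustomerID} and {City, Qty, SupplierID}.
{City, CustomerID} is in BCNF.
{City, Qty, SupplierID} is in BCNF.

{Category, CustomerID}; {Category, UnitPrice}; {City, CustomerID}; {City, Qty, SupplierID}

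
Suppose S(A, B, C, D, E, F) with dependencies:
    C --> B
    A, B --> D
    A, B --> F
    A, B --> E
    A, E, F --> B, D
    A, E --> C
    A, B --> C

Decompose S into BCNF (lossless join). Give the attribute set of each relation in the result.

Candidate keys of the original relation: {A, B}, {A, C}, {A, E}.
Within {A, B, C, D, E, F}: {C}⁺ ∩ {A, B, C, D, E, F} = {B, C}, not the whole set, so C --> B violates BCNF; decompose into {B, C} and {A, C, D, E, F}.
{B, C} has no BCNF violation.
{A, C, D, E, F} has no BCNF violation.

{A, C, D, E, F}; {B, C}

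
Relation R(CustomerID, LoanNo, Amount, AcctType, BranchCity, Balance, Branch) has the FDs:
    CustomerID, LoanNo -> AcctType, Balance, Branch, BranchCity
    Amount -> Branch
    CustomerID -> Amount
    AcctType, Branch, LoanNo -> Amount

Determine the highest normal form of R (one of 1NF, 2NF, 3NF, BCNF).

1NF

Candidate key: {CustomerID, LoanNo}. Prime attributes: {CustomerID, LoanNo}.
Amount -> Branch: {Amount}⁺ = {Amount, Branch}, which is not all of the attributes, so the left side is not a superkey — BCNF is violated.
Amount -> Branch determines the non-prime attribute {Branch} from a non-superkey — 3NF is violated.
The proper key subset {CustomerID} of {CustomerID, LoanNo} determines non-prime {Amount, Branch}, so the relation is not even in 2NF.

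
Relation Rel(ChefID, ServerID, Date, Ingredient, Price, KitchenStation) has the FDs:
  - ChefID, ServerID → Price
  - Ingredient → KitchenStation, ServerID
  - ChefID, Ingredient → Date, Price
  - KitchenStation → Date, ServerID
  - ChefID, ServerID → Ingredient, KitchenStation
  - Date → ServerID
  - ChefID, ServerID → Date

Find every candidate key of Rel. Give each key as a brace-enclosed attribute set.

No FD produces {ChefID}, so it must be in every candidate key.
{ChefID, Date} is a candidate key since {ChefID, Date}⁺ = {ChefID, Date, Ingredient, KitchenStation, Price, ServerID} covers every attribute.
{ChefID, Ingredient} is a candidate key since {ChefID, Ingredient}⁺ = {ChefID, Date, Ingredient, KitchenStation, Price, ServerID} covers every attribute.
{ChefID, KitchenStation} is a candidate key since {ChefID, KitchenStation}⁺ = {ChefID, Date, Ingredient, KitchenStation, Price, ServerID} covers every attribute.
{ChefID, ServerID} is a candidate key since {ChefID, ServerID}⁺ = {ChefID, Date, Ingredient, KitchenStation, Price, ServerID} covers every attribute.
These are minimal and exhaustive — every other superkey contains one of them.

{ChefID, Date}, {ChefID, Ingredient}, {ChefID, KitchenStation}, {ChefID, ServerID}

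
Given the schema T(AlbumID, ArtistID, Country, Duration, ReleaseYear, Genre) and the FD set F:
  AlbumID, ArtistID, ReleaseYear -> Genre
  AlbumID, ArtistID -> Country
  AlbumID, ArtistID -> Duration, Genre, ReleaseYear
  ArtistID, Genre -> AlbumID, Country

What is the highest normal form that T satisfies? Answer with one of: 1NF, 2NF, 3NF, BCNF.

Candidate keys: {AlbumID, ArtistID}, {ArtistID, Genre}. Prime attributes: {AlbumID, ArtistID, Genre}.
Each dependency's left side is a superkey — BCNF holds.

BCNF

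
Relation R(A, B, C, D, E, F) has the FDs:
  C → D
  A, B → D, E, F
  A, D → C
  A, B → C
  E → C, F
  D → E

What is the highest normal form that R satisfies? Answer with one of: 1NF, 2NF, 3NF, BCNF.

Candidate key: {A, B}. Prime attributes: {A, B}.
For C → D we have {C}⁺ = {C, D, E, F}; {C} is not a superkey, so BCNF fails.
C → D has non-prime {D} on the right and a non-superkey on the left, so 3NF fails.
No non-prime attribute depends on a proper subset of any candidate key, so 2NF holds.

2NF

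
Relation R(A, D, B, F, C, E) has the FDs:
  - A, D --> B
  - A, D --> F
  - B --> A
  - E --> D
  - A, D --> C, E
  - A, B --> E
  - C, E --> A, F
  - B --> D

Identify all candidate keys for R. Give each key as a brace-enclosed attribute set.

{A, D}, {A, E}, {B}, {C, E}

{B}⁺ = {A, B, C, D, E, F}, which is every attribute, so {B} is a candidate key.
{A, D}⁺ = {A, B, C, D, E, F}, which is every attribute, so {A, D} is a candidate key.
{A, E}⁺ = {A, B, C, D, E, F}, which is every attribute, so {A, E} is a candidate key.
{C, E}⁺ = {A, B, C, D, E, F}, which is every attribute, so {C, E} is a candidate key.
No proper subset of any of these is a key, and no other minimal superkey exists.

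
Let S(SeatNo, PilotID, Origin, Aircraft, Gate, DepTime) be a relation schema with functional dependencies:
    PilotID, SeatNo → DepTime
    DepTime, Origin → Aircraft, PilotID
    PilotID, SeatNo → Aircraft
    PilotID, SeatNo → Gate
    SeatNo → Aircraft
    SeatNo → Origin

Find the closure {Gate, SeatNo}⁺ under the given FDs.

{Aircraft, Gate, Origin, SeatNo}

Start with {Gate, SeatNo}.
SeatNo → Aircraft applies; add {Aircraft} → now {Aircraft, Gate, SeatNo}.
SeatNo → Origin applies; add {Origin} → now {Aircraft, Gate, Origin, SeatNo}.
No further FD applies.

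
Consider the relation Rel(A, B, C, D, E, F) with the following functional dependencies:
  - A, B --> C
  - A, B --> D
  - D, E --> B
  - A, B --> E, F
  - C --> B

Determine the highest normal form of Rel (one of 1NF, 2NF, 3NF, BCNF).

Candidate keys: {A, B}, {A, C}, {A, D, E}. Prime attributes: {A, B, C, D, E}.
D, E --> B breaks BCNF: {D, E}⁺ = {B, D, E}, so {D, E} is not a superkey.
Since {B} ⊆ prime attributes and every other non-superkey FD also has a prime right side, the schema is in 3NF.

3NF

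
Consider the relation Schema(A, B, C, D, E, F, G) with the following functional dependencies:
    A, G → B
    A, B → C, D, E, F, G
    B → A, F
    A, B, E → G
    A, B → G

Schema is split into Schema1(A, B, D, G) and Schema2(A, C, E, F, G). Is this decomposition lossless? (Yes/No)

The shared attributes are {A, G} and {A, G}⁺ = {A, B, C, D, E, F, G}.
Schema1 is contained in that closure, so Schema1 ∩ Schema2 → Schema1 holds and the join is lossless.

Yes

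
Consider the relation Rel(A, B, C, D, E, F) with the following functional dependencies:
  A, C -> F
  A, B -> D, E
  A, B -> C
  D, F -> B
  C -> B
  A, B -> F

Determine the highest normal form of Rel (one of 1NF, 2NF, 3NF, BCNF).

Candidate keys: {A, B}, {A, C}, {A, D, F}. Prime attributes: {A, B, C, D, F}.
D, F -> B: {D, F}⁺ = {B, D, F}, which is not all of the attributes, so the left side is not a superkey — BCNF is violated.
Its right-hand attributes {B} are all prime, as are those of every other non-superkey FD — the relation is in 3NF.

3NF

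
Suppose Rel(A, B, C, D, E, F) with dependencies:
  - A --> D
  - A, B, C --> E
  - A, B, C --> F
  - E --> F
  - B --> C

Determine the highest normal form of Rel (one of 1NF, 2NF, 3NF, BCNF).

Candidate key: {A, B}. Prime attributes: {A, B}.
A --> D breaks BCNF: {A}⁺ = {A, D}, so {A} is not a superkey.
A --> D determines the non-prime attribute {D} from a non-superkey — 3NF is violated.
{A} is a proper subset of the key {A, B}, and {A}⁺ contains the non-prime attribute {D} — a partial dependency, so 2NF is violated.

1NF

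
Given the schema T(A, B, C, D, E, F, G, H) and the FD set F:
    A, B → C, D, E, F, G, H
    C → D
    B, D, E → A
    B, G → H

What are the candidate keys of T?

{B} never appears on the right of any FD, so every key must include it.
{A, B}⁺ = {A, B, C, D, E, F, G, H} — all of the relation — so {A, B} is a candidate key.
{B, C, E}⁺ = {A, B, C, D, E, F, G, H} — all of the relation — so {B, C, E} is a candidate key.
{B, D, E}⁺ = {A, B, C, D, E, F, G, H} — all of the relation — so {B, D, E} is a candidate key.
No proper subset of any of these is a key, and no other minimal superkey exists.

{A, B}, {B, C, E}, {B, D, E}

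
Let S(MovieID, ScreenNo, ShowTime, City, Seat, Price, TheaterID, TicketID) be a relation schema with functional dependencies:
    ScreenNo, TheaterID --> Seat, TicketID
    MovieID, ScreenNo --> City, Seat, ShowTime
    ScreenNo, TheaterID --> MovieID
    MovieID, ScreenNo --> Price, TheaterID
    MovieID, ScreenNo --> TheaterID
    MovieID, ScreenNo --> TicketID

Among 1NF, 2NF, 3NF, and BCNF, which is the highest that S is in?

BCNF

Candidate keys: {MovieID, ScreenNo}, {ScreenNo, TheaterID}. Prime attributes: {MovieID, ScreenNo, TheaterID}.
Each dependency's left side is a superkey — BCNF holds.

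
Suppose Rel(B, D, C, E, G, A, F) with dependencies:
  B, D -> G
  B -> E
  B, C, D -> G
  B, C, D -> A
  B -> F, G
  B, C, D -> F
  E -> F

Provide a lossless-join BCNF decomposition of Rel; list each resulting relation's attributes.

Candidate key of the original relation: {B, C, D}.
Within {A, B, C, D, E, F, G}: {B, D}⁺ ∩ {A, B, C, D, E, F, G} = {B, D, E, F, G}, not the whole set, so B, D -> E, F, G violates BCNF; decompose into {B, D, E, F, G} and {A, B, C, D}.
Within {B, D, E, F, G}: {B}⁺ ∩ {B, D, E, F, G} = {B, E, F, G}, not the whole set, so B -> E, F, G violates BCNF; decompose into {B, E, F, G} and {B, D}.
Within {B, E, F, G}: {E}⁺ ∩ {B, E, F, G} = {E, F}, not the whole set, so E -> F violates BCNF; decompose into {E, F} and {B, E, G}.
{E, F} is in BCNF.
{B, E, G} is in BCNF.
{B, D} is in BCNF.
{A, B, C, D} is in BCNF.

{A, B, C, D}; {B, E, G}; {E, F}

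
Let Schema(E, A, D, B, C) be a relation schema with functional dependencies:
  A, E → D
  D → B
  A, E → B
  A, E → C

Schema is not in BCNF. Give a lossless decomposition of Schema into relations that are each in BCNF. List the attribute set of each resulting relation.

{A, C, D, E}; {B, D}

Candidate key of the original relation: {A, E}.
{A, B, C, D, E}: {D} determines {B, D} here but is not a superkey — split on D → B, giving {B, D} and {A, C, D, E}.
{B, D} is in BCNF.
{A, C, D, E} is in BCNF.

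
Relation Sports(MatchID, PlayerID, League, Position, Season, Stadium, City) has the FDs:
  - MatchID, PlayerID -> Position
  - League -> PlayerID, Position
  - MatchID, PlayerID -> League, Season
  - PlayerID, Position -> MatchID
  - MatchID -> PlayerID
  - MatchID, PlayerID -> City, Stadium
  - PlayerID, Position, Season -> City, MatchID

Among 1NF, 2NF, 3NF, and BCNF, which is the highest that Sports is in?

BCNF

Candidate keys: {League}, {MatchID}, {PlayerID, Position}. Prime attributes: {League, MatchID, PlayerID, Position}.
Every FD has a superkey on the left, so the relation is in BCNF.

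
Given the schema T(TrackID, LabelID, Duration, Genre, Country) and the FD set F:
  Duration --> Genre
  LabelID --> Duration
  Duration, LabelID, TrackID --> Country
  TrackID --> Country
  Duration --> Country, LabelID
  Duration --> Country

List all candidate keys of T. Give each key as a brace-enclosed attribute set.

{Duration, TrackID}, {LabelID, TrackID}

Attributes never on any right-hand side: {TrackID} — every candidate key must contain it.
{Duration, TrackID}⁺ = {Country, Duration, Genre, LabelID, TrackID} — all of the relation — so {Duration, TrackID} is a candidate key.
{LabelID, TrackID}⁺ = {Country, Duration, Genre, LabelID, TrackID} — all of the relation — so {LabelID, TrackID} is a candidate key.
Any other superkey properly contains one of these, so there are no further candidate keys.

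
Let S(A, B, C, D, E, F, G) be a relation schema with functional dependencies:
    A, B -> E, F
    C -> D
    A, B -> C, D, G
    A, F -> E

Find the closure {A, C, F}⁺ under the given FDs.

{A, C, D, E, F}

Start with {A, C, F}.
C -> D applies; add {D} → now {A, C, D, F}.
A, F -> E applies; add {E} → now {A, C, D, E, F}.
No further FD applies.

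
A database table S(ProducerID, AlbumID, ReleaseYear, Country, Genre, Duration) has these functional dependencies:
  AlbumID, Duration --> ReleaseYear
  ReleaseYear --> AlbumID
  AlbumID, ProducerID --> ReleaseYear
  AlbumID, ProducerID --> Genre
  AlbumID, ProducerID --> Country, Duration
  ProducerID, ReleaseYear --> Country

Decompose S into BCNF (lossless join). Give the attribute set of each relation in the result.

{AlbumID, Country, Duration, Genre, ProducerID}; {AlbumID, ReleaseYear}; {Duration, ReleaseYear}

Candidate keys of the original relation: {AlbumID, ProducerID}, {ProducerID, ReleaseYear}.
Within {AlbumID, Country, Duration, Genre, ProducerID, ReleaseYear}: {AlbumID, Duration}⁺ ∩ {AlbumID, Country, Duration, Genre, ProducerID, ReleaseYear} = {AlbumID, Duration, ReleaseYear}, not the whole set, so AlbumID, Duration --> ReleaseYear violates BCNF; decompose into {AlbumID, Duration, ReleaseYear} and {AlbumID, Country, Duration, Genre, ProducerID}.
Within {AlbumID, Duration, ReleaseYear}: {ReleaseYear}⁺ ∩ {AlbumID, Duration, ReleaseYear} = {AlbumID, ReleaseYear}, not the whole set, so ReleaseYear --> AlbumID violates BCNF; decompose into {AlbumID, ReleaseYear} and {Duration, ReleaseYear}.
{AlbumID, ReleaseYear} is in BCNF.
{Duration, ReleaseYear} is in BCNF.
{AlbumID, Country, Duration, Genre, ProducerID} is in BCNF.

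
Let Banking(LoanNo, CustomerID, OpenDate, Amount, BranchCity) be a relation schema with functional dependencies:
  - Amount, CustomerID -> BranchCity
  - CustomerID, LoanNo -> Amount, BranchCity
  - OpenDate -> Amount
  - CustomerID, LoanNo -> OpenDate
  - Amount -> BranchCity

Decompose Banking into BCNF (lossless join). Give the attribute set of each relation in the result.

Candidate key of the original relation: {CustomerID, LoanNo}.
Within {Amount, BranchCity, CustomerID, LoanNo, OpenDate}: {Amount, CustomerID}⁺ ∩ {Amount, BranchCity, CustomerID, LoanNo, OpenDate} = {Amount, BranchCity, CustomerID}, not the whole set, so Amount, CustomerID -> BranchCity violates BCNF; decompose into {Amount, BranchCity, CustomerID} and {Amount, CustomerID, LoanNo, OpenDate}.
Within {Amount, BranchCity, CustomerID}: {Amount}⁺ ∩ {Amount, BranchCity, CustomerID} = {Amount, BranchCity}, not the whole set, so Amount -> BranchCity violates BCNF; decompose into {Amount, BranchCity} and {Amount, CustomerID}.
{Amount, BranchCity} has no BCNF violation.
{Amount, CustomerID} has no BCNF violation.
Within {Amount, CustomerID, LoanNo, OpenDate}: {OpenDate}⁺ ∩ {Amount, CustomerID, LoanNo, OpenDate} = {Amount, OpenDate}, not the whole set, so OpenDate -> Amount violates BCNF; decompose into {Amount, OpenDate} and {CustomerID, LoanNo, OpenDate}.
{Amount, OpenDate} has no BCNF violation.
{CustomerID, LoanNo, OpenDate} has no BCNF violation.

{Amount, BranchCity}; {Amount, CustomerID}; {Amount, OpenDate}; {CustomerID, LoanNo, OpenDate}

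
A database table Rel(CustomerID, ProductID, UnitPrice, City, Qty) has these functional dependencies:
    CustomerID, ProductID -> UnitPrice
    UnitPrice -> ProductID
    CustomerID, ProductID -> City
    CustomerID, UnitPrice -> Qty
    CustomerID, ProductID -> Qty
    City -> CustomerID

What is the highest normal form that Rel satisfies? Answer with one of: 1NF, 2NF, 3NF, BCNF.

Candidate keys: {City, ProductID}, {City, UnitPrice}, {CustomerID, ProductID}, {CustomerID, UnitPrice}. Prime attributes: {City, CustomerID, ProductID, UnitPrice}.
For UnitPrice -> ProductID we have {UnitPrice}⁺ = {ProductID, UnitPrice}; {UnitPrice} is not a superkey, so BCNF fails.
Its right-hand attributes {ProductID} are all prime, as are those of every other non-superkey FD — the relation is in 3NF.

3NF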